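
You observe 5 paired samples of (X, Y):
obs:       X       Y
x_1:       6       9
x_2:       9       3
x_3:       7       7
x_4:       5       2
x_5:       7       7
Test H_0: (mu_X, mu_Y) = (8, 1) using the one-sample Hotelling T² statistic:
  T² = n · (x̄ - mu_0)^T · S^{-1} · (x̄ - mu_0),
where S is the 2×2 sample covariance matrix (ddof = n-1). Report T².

Step 1 — sample mean vector:
  mean(X) = (6 + 9 + 7 + 5 + 7) / 5 = 34/5 = 6.8
  mean(Y) = (9 + 3 + 7 + 2 + 7) / 5 = 28/5 = 5.6
  x̄ = (6.8, 5.6),  deviation x̄ - mu_0 = (6.8, 5.6) - (8, 1) = (-1.2, 4.6).

Step 2 — sample covariance matrix, S[i,j] = (1/(n-1)) · Σ_k (x_{k,i} - mean_i) · (x_{k,j} - mean_j), divisor n-1 = 4:
  S[X,X] = ((-0.8)·(-0.8) + (2.2)·(2.2) + (0.2)·(0.2) + (-1.8)·(-1.8) + (0.2)·(0.2)) / 4 = 8.8/4 = 2.2
  S[X,Y] = ((-0.8)·(3.4) + (2.2)·(-2.6) + (0.2)·(1.4) + (-1.8)·(-3.6) + (0.2)·(1.4)) / 4 = -1.4/4 = -0.35
  S[Y,Y] = ((3.4)·(3.4) + (-2.6)·(-2.6) + (1.4)·(1.4) + (-3.6)·(-3.6) + (1.4)·(1.4)) / 4 = 35.2/4 = 8.8
  S = [[2.2, -0.35],
 [-0.35, 8.8]].

Step 3 — invert S. det(S) = 2.2·8.8 - (-0.35)² = 19.2375.
  S^{-1} = (1/det) · [[d, -b], [-b, a]] = [[0.4574, 0.0182],
 [0.0182, 0.1144]].

Step 4 — quadratic form (x̄ - mu_0)^T · S^{-1} · (x̄ - mu_0):
  S^{-1} · (x̄ - mu_0) = (-0.4652, 0.5042),
  (x̄ - mu_0)^T · [...] = (-1.2)·(-0.4652) + (4.6)·(0.5042) = 2.8777.

Step 5 — scale by n: T² = 5 · 2.8777 = 14.3886.

T² ≈ 14.3886


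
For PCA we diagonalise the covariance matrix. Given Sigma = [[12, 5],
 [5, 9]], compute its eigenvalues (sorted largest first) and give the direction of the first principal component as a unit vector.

Step 1 — characteristic polynomial of 2×2 Sigma:
  det(Sigma - λI) = λ² - trace · λ + det = 0.
  trace = 12 + 9 = 21, det = 12·9 - (5)² = 83.
Step 2 — discriminant:
  Δ = trace² - 4·det = 441 - 332 = 109.
Step 3 — eigenvalues:
  λ = (trace ± √Δ)/2 = (21 ± 10.4403)/2,
  λ_1 = 15.7202,  λ_2 = 5.2798.

Step 4 — unit eigenvector for λ_1: solve (Sigma - λ_1 I)v = 0. First row:
  (12 - 15.7202)·v_x + (5)·v_y = 0, i.e. (-3.7202)·v_x + (5)·v_y = 0,
  so v ∝ (b, λ_1 - a) = (5, 3.7202) = u.
  ||u|| = √((5)² + (3.7202)²) = √(38.8395) ≈ 6.2321,
  v_1 = u/||u|| ≈ (0.8023, 0.5969) (||v_1|| = 1).

λ_1 = 15.7202,  λ_2 = 5.2798;  v_1 ≈ (0.8023, 0.5969)


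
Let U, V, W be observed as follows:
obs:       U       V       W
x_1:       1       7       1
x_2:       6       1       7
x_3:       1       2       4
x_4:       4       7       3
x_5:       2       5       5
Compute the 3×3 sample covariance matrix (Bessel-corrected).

Step 1 — column means:
  mean(U) = (1 + 6 + 1 + 4 + 2) / 5 = 14/5 = 2.8
  mean(V) = (7 + 1 + 2 + 7 + 5) / 5 = 22/5 = 4.4
  mean(W) = (1 + 7 + 4 + 3 + 5) / 5 = 20/5 = 4

Step 2 — sample covariance S[i,j] = (1/(n-1)) · Σ_k (x_{k,i} - mean_i) · (x_{k,j} - mean_j), with n-1 = 4.
  S[U,U] = ((-1.8)·(-1.8) + (3.2)·(3.2) + (-1.8)·(-1.8) + (1.2)·(1.2) + (-0.8)·(-0.8)) / 4 = 18.8/4 = 4.7
  S[U,V] = ((-1.8)·(2.6) + (3.2)·(-3.4) + (-1.8)·(-2.4) + (1.2)·(2.6) + (-0.8)·(0.6)) / 4 = -8.6/4 = -2.15
  S[U,W] = ((-1.8)·(-3) + (3.2)·(3) + (-1.8)·(0) + (1.2)·(-1) + (-0.8)·(1)) / 4 = 13/4 = 3.25
  S[V,V] = ((2.6)·(2.6) + (-3.4)·(-3.4) + (-2.4)·(-2.4) + (2.6)·(2.6) + (0.6)·(0.6)) / 4 = 31.2/4 = 7.8
  S[V,W] = ((2.6)·(-3) + (-3.4)·(3) + (-2.4)·(0) + (2.6)·(-1) + (0.6)·(1)) / 4 = -20/4 = -5
  S[W,W] = ((-3)·(-3) + (3)·(3) + (0)·(0) + (-1)·(-1) + (1)·(1)) / 4 = 20/4 = 5

S is symmetric (S[j,i] = S[i,j]). Assembling:

S = [[4.7, -2.15, 3.25],
 [-2.15, 7.8, -5],
 [3.25, -5, 5]]


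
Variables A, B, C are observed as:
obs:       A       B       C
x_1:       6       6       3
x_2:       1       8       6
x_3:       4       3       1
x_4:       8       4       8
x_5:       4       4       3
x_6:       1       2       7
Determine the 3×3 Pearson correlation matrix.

Step 1 — column means:
  mean(A) = (6 + 1 + 4 + 8 + 4 + 1) / 6 = 24/6 = 4
  mean(B) = (6 + 8 + 3 + 4 + 4 + 2) / 6 = 27/6 = 4.5
  mean(C) = (3 + 6 + 1 + 8 + 3 + 7) / 6 = 28/6 = 4.6667

Step 2 — sample variances and covariances s[i,j] = (1/(n-1)) · Σ_k (x_{k,i} - mean_i) · (x_{k,j} - mean_j), with n-1 = 5:
  s[A,A] = ((2)·(2) + (-3)·(-3) + (0)·(0) + (4)·(4) + (0)·(0) + (-3)·(-3)) / 5 = 38/5 = 7.6
  s[A,B] = ((2)·(1.5) + (-3)·(3.5) + (0)·(-1.5) + (4)·(-0.5) + (0)·(-0.5) + (-3)·(-2.5)) / 5 = -2/5 = -0.4
  s[A,C] = ((2)·(-1.6667) + (-3)·(1.3333) + (0)·(-3.6667) + (4)·(3.3333) + (0)·(-1.6667) + (-3)·(2.3333)) / 5 = -1/5 = -0.2
  s[B,B] = ((1.5)·(1.5) + (3.5)·(3.5) + (-1.5)·(-1.5) + (-0.5)·(-0.5) + (-0.5)·(-0.5) + (-2.5)·(-2.5)) / 5 = 23.5/5 = 4.7
  s[B,C] = ((1.5)·(-1.6667) + (3.5)·(1.3333) + (-1.5)·(-3.6667) + (-0.5)·(3.3333) + (-0.5)·(-1.6667) + (-2.5)·(2.3333)) / 5 = 1/5 = 0.2
  s[C,C] = ((-1.6667)·(-1.6667) + (1.3333)·(1.3333) + (-3.6667)·(-3.6667) + (3.3333)·(3.3333) + (-1.6667)·(-1.6667) + (2.3333)·(2.3333)) / 5 = 37.3333/5 = 7.4667
  Sample standard deviations s_i = √(s[i,i]):
  s(A) = √(7.6) = 2.7568
  s(B) = √(4.7) = 2.1679
  s(C) = √(7.4667) = 2.7325

Step 3 — r_{ij} = s_{ij} / (s_i · s_j):
  r[A,A] = 1 (diagonal).
  r[A,B] = -0.4 / (2.7568 · 2.1679) = -0.4 / 5.9766 = -0.0669
  r[A,C] = -0.2 / (2.7568 · 2.7325) = -0.2 / 7.533 = -0.0265
  r[B,B] = 1 (diagonal).
  r[B,C] = 0.2 / (2.1679 · 2.7325) = 0.2 / 5.924 = 0.0338
  r[C,C] = 1 (diagonal).

R is symmetric with unit diagonal. Assembling:

R = [[1, -0.0669, -0.0265],
 [-0.0669, 1, 0.0338],
 [-0.0265, 0.0338, 1]]


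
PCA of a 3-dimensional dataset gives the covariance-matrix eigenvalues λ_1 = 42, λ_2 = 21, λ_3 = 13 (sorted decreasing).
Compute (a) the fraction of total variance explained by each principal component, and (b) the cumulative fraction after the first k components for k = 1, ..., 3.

Step 1 — total variance = trace(Sigma) = Σ λ_i = 42 + 21 + 13 = 76.

Step 2 — fraction explained by component i = λ_i / Σ λ:
  PC1: 42/76 = 0.5526
  PC2: 21/76 = 0.2763
  PC3: 13/76 = 0.1711

Step 3 — cumulative fraction after k components = (λ_1 + ... + λ_k) / Σ λ:
  k = 1: 42/76 = 0.5526
  k = 2: (42 + 21)/76 = 63/76 = 0.8289
  k = 3: (42 + 21 + 13)/76 = 76/76 = 1

Summary (fraction, with percent):

explained: PC1 0.5526 (55.26%), PC2 0.2763 (27.63%), PC3 0.1711 (17.11%);  cumulative: 0.5526, 0.8289, 1


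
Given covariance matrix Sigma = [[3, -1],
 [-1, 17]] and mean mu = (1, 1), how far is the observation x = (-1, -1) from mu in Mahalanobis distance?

Step 1 — centre the observation: (x - mu) = (-2, -2).

Step 2 — invert Sigma. det(Sigma) = 3·17 - (-1)² = 50.
  Sigma^{-1} = (1/det) · [[d, -b], [-b, a]] = [[0.34, 0.02],
 [0.02, 0.06]].

Step 3 — form the quadratic (x - mu)^T · Sigma^{-1} · (x - mu):
  Sigma^{-1} · (x - mu) = (-0.72, -0.16).
  (x - mu)^T · [Sigma^{-1} · (x - mu)] = (-2)·(-0.72) + (-2)·(-0.16) = 1.76.

Step 4 — take square root: d = √(1.76) ≈ 1.3266.

d(x, mu) = √(1.76) ≈ 1.3266


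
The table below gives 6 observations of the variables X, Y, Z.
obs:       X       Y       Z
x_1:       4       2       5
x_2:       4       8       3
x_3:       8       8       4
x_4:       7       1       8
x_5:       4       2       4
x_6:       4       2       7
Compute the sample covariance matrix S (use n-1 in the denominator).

Step 1 — column means:
  mean(X) = (4 + 4 + 8 + 7 + 4 + 4) / 6 = 31/6 = 5.1667
  mean(Y) = (2 + 8 + 8 + 1 + 2 + 2) / 6 = 23/6 = 3.8333
  mean(Z) = (5 + 3 + 4 + 8 + 4 + 7) / 6 = 31/6 = 5.1667

Step 2 — sample covariance S[i,j] = (1/(n-1)) · Σ_k (x_{k,i} - mean_i) · (x_{k,j} - mean_j), with n-1 = 5.
  S[X,X] = ((-1.1667)·(-1.1667) + (-1.1667)·(-1.1667) + (2.8333)·(2.8333) + (1.8333)·(1.8333) + (-1.1667)·(-1.1667) + (-1.1667)·(-1.1667)) / 5 = 16.8333/5 = 3.3667
  S[X,Y] = ((-1.1667)·(-1.8333) + (-1.1667)·(4.1667) + (2.8333)·(4.1667) + (1.8333)·(-2.8333) + (-1.1667)·(-1.8333) + (-1.1667)·(-1.8333)) / 5 = 8.1667/5 = 1.6333
  S[X,Z] = ((-1.1667)·(-0.1667) + (-1.1667)·(-2.1667) + (2.8333)·(-1.1667) + (1.8333)·(2.8333) + (-1.1667)·(-1.1667) + (-1.1667)·(1.8333)) / 5 = 3.8333/5 = 0.7667
  S[Y,Y] = ((-1.8333)·(-1.8333) + (4.1667)·(4.1667) + (4.1667)·(4.1667) + (-2.8333)·(-2.8333) + (-1.8333)·(-1.8333) + (-1.8333)·(-1.8333)) / 5 = 52.8333/5 = 10.5667
  S[Y,Z] = ((-1.8333)·(-0.1667) + (4.1667)·(-2.1667) + (4.1667)·(-1.1667) + (-2.8333)·(2.8333) + (-1.8333)·(-1.1667) + (-1.8333)·(1.8333)) / 5 = -22.8333/5 = -4.5667
  S[Z,Z] = ((-0.1667)·(-0.1667) + (-2.1667)·(-2.1667) + (-1.1667)·(-1.1667) + (2.8333)·(2.8333) + (-1.1667)·(-1.1667) + (1.8333)·(1.8333)) / 5 = 18.8333/5 = 3.7667

S is symmetric (S[j,i] = S[i,j]). Assembling:

S = [[3.3667, 1.6333, 0.7667],
 [1.6333, 10.5667, -4.5667],
 [0.7667, -4.5667, 3.7667]]


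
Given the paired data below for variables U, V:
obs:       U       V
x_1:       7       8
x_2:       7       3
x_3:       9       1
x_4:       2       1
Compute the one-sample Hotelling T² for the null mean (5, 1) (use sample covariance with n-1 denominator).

Step 1 — sample mean vector:
  mean(U) = (7 + 7 + 9 + 2) / 4 = 25/4 = 6.25
  mean(V) = (8 + 3 + 1 + 1) / 4 = 13/4 = 3.25
  x̄ = (6.25, 3.25),  deviation x̄ - mu_0 = (6.25, 3.25) - (5, 1) = (1.25, 2.25).

Step 2 — sample covariance matrix, S[i,j] = (1/(n-1)) · Σ_k (x_{k,i} - mean_i) · (x_{k,j} - mean_j), divisor n-1 = 3:
  S[U,U] = ((0.75)·(0.75) + (0.75)·(0.75) + (2.75)·(2.75) + (-4.25)·(-4.25)) / 3 = 26.75/3 = 8.9167
  S[U,V] = ((0.75)·(4.75) + (0.75)·(-0.25) + (2.75)·(-2.25) + (-4.25)·(-2.25)) / 3 = 6.75/3 = 2.25
  S[V,V] = ((4.75)·(4.75) + (-0.25)·(-0.25) + (-2.25)·(-2.25) + (-2.25)·(-2.25)) / 3 = 32.75/3 = 10.9167
  S = [[8.9167, 2.25],
 [2.25, 10.9167]].

Step 3 — invert S. det(S) = 8.9167·10.9167 - (2.25)² = 92.2778.
  S^{-1} = (1/det) · [[d, -b], [-b, a]] = [[0.1183, -0.0244],
 [-0.0244, 0.0966]].

Step 4 — quadratic form (x̄ - mu_0)^T · S^{-1} · (x̄ - mu_0):
  S^{-1} · (x̄ - mu_0) = (0.093, 0.1869),
  (x̄ - mu_0)^T · [...] = (1.25)·(0.093) + (2.25)·(0.1869) = 0.5369.

Step 5 — scale by n: T² = 4 · 0.5369 = 2.1475.

T² ≈ 2.1475


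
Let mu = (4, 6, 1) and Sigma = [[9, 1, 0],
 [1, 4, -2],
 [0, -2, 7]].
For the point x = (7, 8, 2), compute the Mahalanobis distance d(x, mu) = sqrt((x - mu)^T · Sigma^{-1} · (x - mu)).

Step 1 — centre the observation: (x - mu) = (3, 2, 1).

Step 2 — invert Sigma (cofactor / det for 3×3, or solve directly):
  Sigma^{-1} = [[0.1148, -0.0335, -0.0096],
 [-0.0335, 0.3014, 0.0861],
 [-0.0096, 0.0861, 0.1675]].

Step 3 — form the quadratic (x - mu)^T · Sigma^{-1} · (x - mu):
  Sigma^{-1} · (x - mu) = (0.2679, 0.5885, 0.311).
  (x - mu)^T · [Sigma^{-1} · (x - mu)] = (3)·(0.2679) + (2)·(0.5885) + (1)·(0.311) = 2.2919.

Step 4 — take square root: d = √(2.2919) ≈ 1.5139.

d(x, mu) = √(2.2919) ≈ 1.5139


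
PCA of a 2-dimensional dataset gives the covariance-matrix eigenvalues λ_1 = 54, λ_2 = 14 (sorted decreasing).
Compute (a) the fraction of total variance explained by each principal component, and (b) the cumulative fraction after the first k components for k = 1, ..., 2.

Step 1 — total variance = trace(Sigma) = Σ λ_i = 54 + 14 = 68.

Step 2 — fraction explained by component i = λ_i / Σ λ:
  PC1: 54/68 = 0.7941
  PC2: 14/68 = 0.2059

Step 3 — cumulative fraction after k components = (λ_1 + ... + λ_k) / Σ λ:
  k = 1: 54/68 = 0.7941
  k = 2: (54 + 14)/68 = 68/68 = 1

Summary (fraction, with percent):

explained: PC1 0.7941 (79.41%), PC2 0.2059 (20.59%);  cumulative: 0.7941, 1


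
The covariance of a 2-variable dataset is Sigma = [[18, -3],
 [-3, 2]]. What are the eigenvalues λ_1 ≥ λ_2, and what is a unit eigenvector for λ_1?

Step 1 — characteristic polynomial of 2×2 Sigma:
  det(Sigma - λI) = λ² - trace · λ + det = 0.
  trace = 18 + 2 = 20, det = 18·2 - (-3)² = 27.
Step 2 — discriminant:
  Δ = trace² - 4·det = 400 - 108 = 292.
Step 3 — eigenvalues:
  λ = (trace ± √Δ)/2 = (20 ± 17.088)/2,
  λ_1 = 18.544,  λ_2 = 1.456.

Step 4 — unit eigenvector for λ_1: solve (Sigma - λ_1 I)v = 0. First row:
  (18 - 18.544)·v_x + (-3)·v_y = 0, i.e. (-0.544)·v_x + (-3)·v_y = 0,
  so v ∝ (b, λ_1 - a) = (-3, 0.544); multiply by -1 so the first entry is positive: u = (3, -0.544).
  ||u|| = √((3)² + (-0.544)²) = √(9.2959) ≈ 3.0489,
  v_1 = u/||u|| ≈ (0.984, -0.1784) (||v_1|| = 1).

λ_1 = 18.544,  λ_2 = 1.456;  v_1 ≈ (0.984, -0.1784)


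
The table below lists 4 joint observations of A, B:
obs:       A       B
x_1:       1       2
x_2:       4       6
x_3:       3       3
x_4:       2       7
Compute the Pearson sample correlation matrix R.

Step 1 — column means:
  mean(A) = (1 + 4 + 3 + 2) / 4 = 10/4 = 2.5
  mean(B) = (2 + 6 + 3 + 7) / 4 = 18/4 = 4.5

Step 2 — sample variances and covariances s[i,j] = (1/(n-1)) · Σ_k (x_{k,i} - mean_i) · (x_{k,j} - mean_j), with n-1 = 3:
  s[A,A] = ((-1.5)·(-1.5) + (1.5)·(1.5) + (0.5)·(0.5) + (-0.5)·(-0.5)) / 3 = 5/3 = 1.6667
  s[A,B] = ((-1.5)·(-2.5) + (1.5)·(1.5) + (0.5)·(-1.5) + (-0.5)·(2.5)) / 3 = 4/3 = 1.3333
  s[B,B] = ((-2.5)·(-2.5) + (1.5)·(1.5) + (-1.5)·(-1.5) + (2.5)·(2.5)) / 3 = 17/3 = 5.6667
  Sample standard deviations s_i = √(s[i,i]):
  s(A) = √(1.6667) = 1.291
  s(B) = √(5.6667) = 2.3805

Step 3 — r_{ij} = s_{ij} / (s_i · s_j):
  r[A,A] = 1 (diagonal).
  r[A,B] = 1.3333 / (1.291 · 2.3805) = 1.3333 / 3.0732 = 0.4339
  r[B,B] = 1 (diagonal).

R is symmetric with unit diagonal. Assembling:

R = [[1, 0.4339],
 [0.4339, 1]]


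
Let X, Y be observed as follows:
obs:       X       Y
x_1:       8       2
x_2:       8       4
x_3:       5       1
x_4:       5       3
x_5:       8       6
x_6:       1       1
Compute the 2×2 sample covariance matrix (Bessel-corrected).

Step 1 — column means:
  mean(X) = (8 + 8 + 5 + 5 + 8 + 1) / 6 = 35/6 = 5.8333
  mean(Y) = (2 + 4 + 1 + 3 + 6 + 1) / 6 = 17/6 = 2.8333

Step 2 — sample covariance S[i,j] = (1/(n-1)) · Σ_k (x_{k,i} - mean_i) · (x_{k,j} - mean_j), with n-1 = 5.
  S[X,X] = ((2.1667)·(2.1667) + (2.1667)·(2.1667) + (-0.8333)·(-0.8333) + (-0.8333)·(-0.8333) + (2.1667)·(2.1667) + (-4.8333)·(-4.8333)) / 5 = 38.8333/5 = 7.7667
  S[X,Y] = ((2.1667)·(-0.8333) + (2.1667)·(1.1667) + (-0.8333)·(-1.8333) + (-0.8333)·(0.1667) + (2.1667)·(3.1667) + (-4.8333)·(-1.8333)) / 5 = 17.8333/5 = 3.5667
  S[Y,Y] = ((-0.8333)·(-0.8333) + (1.1667)·(1.1667) + (-1.8333)·(-1.8333) + (0.1667)·(0.1667) + (3.1667)·(3.1667) + (-1.8333)·(-1.8333)) / 5 = 18.8333/5 = 3.7667

S is symmetric (S[j,i] = S[i,j]). Assembling:

S = [[7.7667, 3.5667],
 [3.5667, 3.7667]]


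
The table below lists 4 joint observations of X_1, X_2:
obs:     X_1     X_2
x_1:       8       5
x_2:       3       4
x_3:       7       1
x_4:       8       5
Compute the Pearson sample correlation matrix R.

Step 1 — column means:
  mean(X_1) = (8 + 3 + 7 + 8) / 4 = 26/4 = 6.5
  mean(X_2) = (5 + 4 + 1 + 5) / 4 = 15/4 = 3.75

Step 2 — sample variances and covariances s[i,j] = (1/(n-1)) · Σ_k (x_{k,i} - mean_i) · (x_{k,j} - mean_j), with n-1 = 3:
  s[X_1,X_1] = ((1.5)·(1.5) + (-3.5)·(-3.5) + (0.5)·(0.5) + (1.5)·(1.5)) / 3 = 17/3 = 5.6667
  s[X_1,X_2] = ((1.5)·(1.25) + (-3.5)·(0.25) + (0.5)·(-2.75) + (1.5)·(1.25)) / 3 = 1.5/3 = 0.5
  s[X_2,X_2] = ((1.25)·(1.25) + (0.25)·(0.25) + (-2.75)·(-2.75) + (1.25)·(1.25)) / 3 = 10.75/3 = 3.5833
  Sample standard deviations s_i = √(s[i,i]):
  s(X_1) = √(5.6667) = 2.3805
  s(X_2) = √(3.5833) = 1.893

Step 3 — r_{ij} = s_{ij} / (s_i · s_j):
  r[X_1,X_1] = 1 (diagonal).
  r[X_1,X_2] = 0.5 / (2.3805 · 1.893) = 0.5 / 4.5062 = 0.111
  r[X_2,X_2] = 1 (diagonal).

R is symmetric with unit diagonal. Assembling:

R = [[1, 0.111],
 [0.111, 1]]


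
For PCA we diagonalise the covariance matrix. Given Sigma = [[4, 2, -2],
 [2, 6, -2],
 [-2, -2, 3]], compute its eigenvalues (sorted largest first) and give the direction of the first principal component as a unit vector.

Step 1 — characteristic polynomial p(λ) = det(λI - Sigma) = λ³ - tr·λ² + c_1·λ - det, where tr = trace, c_1 = sum of the principal 2×2 minors, det = det(Sigma):
  tr = 4 + 6 + 3 = 13,
  c_1 = (4·6 - (2)²) + (4·3 - (-2)²) + (6·3 - (-2)²) = 20 + 8 + 14 = 42,
  det = 4·(6·3 - (-2)²) - (2)·((2)·3 - (-2)·(-2)) + (-2)·((2)·(-2) - 6·(-2)) = 4·(14) - (2)·(2) + (-2)·(8) = 36.
  So p(λ) = λ³ - 13λ² + 42λ - 36.
Step 2 — look for an integer root (rational root theorem: any rational root is an integer divisor of 36). Testing λ = 3:
  p(3) = 27 - 117 + 126 - 36 = 0  ✓
  Dividing out (λ - 3): p(λ) = (λ - 3)(λ² - 10λ + 12).
Step 3 — remaining eigenvalues from the quadratic λ² - 10λ + 12 = 0:
  Δ = 10² - 4·12 = 100 - 48 = 52,  λ = (10 ± √52)/2 = (10 ± 7.2111)/2 ≈ 8.6056 or 1.3944.
  Sorted: λ_1 = 8.6056,  λ_2 = 3,  λ_3 = 1.3944  (check: sum = 13 = tr ✓).

Step 4 — unit eigenvector for λ_1 ≈ 8.6056: v spans the null space of (Sigma - λ_1 I), whose rows are
  r_1 = (-4.6056, 2, -2),  r_2 = (2, -2.6056, -2),  r_3 = (-2, -2, -5.6056).
  v is orthogonal to every row, so take v ∝ r_1 × r_2 = ((2)·(-2) - (-2)·(-2.6056), (-2)·(2) - (-4.6056)·(-2), (-4.6056)·(-2.6056) - (2)·(2)) ≈ (-9.2111, -13.2111, 8).
  Rescale (multiply by -1 so the first nonzero entry is positive): u = (9.2111, 13.2111, -8).
  ||u|| = √((9.2111)² + (13.2111)² + (-8)²) = √(323.3776) ≈ 17.9827,  v_1 = u/||u|| ≈ (0.5122, 0.7347, -0.4449) (||v_1|| = 1).

λ_1 = 8.6056,  λ_2 = 3,  λ_3 = 1.3944;  v_1 ≈ (0.5122, 0.7347, -0.4449)


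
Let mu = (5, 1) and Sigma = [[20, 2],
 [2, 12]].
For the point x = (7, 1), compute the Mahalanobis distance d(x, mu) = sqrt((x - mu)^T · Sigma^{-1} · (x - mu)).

Step 1 — centre the observation: (x - mu) = (2, 0).

Step 2 — invert Sigma. det(Sigma) = 20·12 - (2)² = 236.
  Sigma^{-1} = (1/det) · [[d, -b], [-b, a]] = [[0.0508, -0.0085],
 [-0.0085, 0.0847]].

Step 3 — form the quadratic (x - mu)^T · Sigma^{-1} · (x - mu):
  Sigma^{-1} · (x - mu) = (0.1017, -0.0169).
  (x - mu)^T · [Sigma^{-1} · (x - mu)] = (2)·(0.1017) + (0)·(-0.0169) = 0.2034.

Step 4 — take square root: d = √(0.2034) ≈ 0.451.

d(x, mu) = √(0.2034) ≈ 0.451


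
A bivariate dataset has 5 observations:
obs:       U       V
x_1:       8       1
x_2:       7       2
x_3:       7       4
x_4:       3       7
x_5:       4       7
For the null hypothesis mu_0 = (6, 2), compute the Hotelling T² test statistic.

Step 1 — sample mean vector:
  mean(U) = (8 + 7 + 7 + 3 + 4) / 5 = 29/5 = 5.8
  mean(V) = (1 + 2 + 4 + 7 + 7) / 5 = 21/5 = 4.2
  x̄ = (5.8, 4.2),  deviation x̄ - mu_0 = (5.8, 4.2) - (6, 2) = (-0.2, 2.2).

Step 2 — sample covariance matrix, S[i,j] = (1/(n-1)) · Σ_k (x_{k,i} - mean_i) · (x_{k,j} - mean_j), divisor n-1 = 4:
  S[U,U] = ((2.2)·(2.2) + (1.2)·(1.2) + (1.2)·(1.2) + (-2.8)·(-2.8) + (-1.8)·(-1.8)) / 4 = 18.8/4 = 4.7
  S[U,V] = ((2.2)·(-3.2) + (1.2)·(-2.2) + (1.2)·(-0.2) + (-2.8)·(2.8) + (-1.8)·(2.8)) / 4 = -22.8/4 = -5.7
  S[V,V] = ((-3.2)·(-3.2) + (-2.2)·(-2.2) + (-0.2)·(-0.2) + (2.8)·(2.8) + (2.8)·(2.8)) / 4 = 30.8/4 = 7.7
  S = [[4.7, -5.7],
 [-5.7, 7.7]].

Step 3 — invert S. det(S) = 4.7·7.7 - (-5.7)² = 3.7.
  S^{-1} = (1/det) · [[d, -b], [-b, a]] = [[2.0811, 1.5405],
 [1.5405, 1.2703]].

Step 4 — quadratic form (x̄ - mu_0)^T · S^{-1} · (x̄ - mu_0):
  S^{-1} · (x̄ - mu_0) = (2.973, 2.4865),
  (x̄ - mu_0)^T · [...] = (-0.2)·(2.973) + (2.2)·(2.4865) = 4.8757.

Step 5 — scale by n: T² = 5 · 4.8757 = 24.3784.

T² ≈ 24.3784


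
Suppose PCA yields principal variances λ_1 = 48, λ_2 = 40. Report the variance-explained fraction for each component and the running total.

Step 1 — total variance = trace(Sigma) = Σ λ_i = 48 + 40 = 88.

Step 2 — fraction explained by component i = λ_i / Σ λ:
  PC1: 48/88 = 0.5455
  PC2: 40/88 = 0.4545

Step 3 — cumulative fraction after k components = (λ_1 + ... + λ_k) / Σ λ:
  k = 1: 48/88 = 0.5455
  k = 2: (48 + 40)/88 = 88/88 = 1

Summary (fraction, with percent):

explained: PC1 0.5455 (54.55%), PC2 0.4545 (45.45%);  cumulative: 0.5455, 1


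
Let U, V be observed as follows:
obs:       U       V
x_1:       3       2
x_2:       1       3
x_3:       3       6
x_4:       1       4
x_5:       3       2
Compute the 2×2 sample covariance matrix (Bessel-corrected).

Step 1 — column means:
  mean(U) = (3 + 1 + 3 + 1 + 3) / 5 = 11/5 = 2.2
  mean(V) = (2 + 3 + 6 + 4 + 2) / 5 = 17/5 = 3.4

Step 2 — sample covariance S[i,j] = (1/(n-1)) · Σ_k (x_{k,i} - mean_i) · (x_{k,j} - mean_j), with n-1 = 4.
  S[U,U] = ((0.8)·(0.8) + (-1.2)·(-1.2) + (0.8)·(0.8) + (-1.2)·(-1.2) + (0.8)·(0.8)) / 4 = 4.8/4 = 1.2
  S[U,V] = ((0.8)·(-1.4) + (-1.2)·(-0.4) + (0.8)·(2.6) + (-1.2)·(0.6) + (0.8)·(-1.4)) / 4 = -0.4/4 = -0.1
  S[V,V] = ((-1.4)·(-1.4) + (-0.4)·(-0.4) + (2.6)·(2.6) + (0.6)·(0.6) + (-1.4)·(-1.4)) / 4 = 11.2/4 = 2.8

S is symmetric (S[j,i] = S[i,j]). Assembling:

S = [[1.2, -0.1],
 [-0.1, 2.8]]


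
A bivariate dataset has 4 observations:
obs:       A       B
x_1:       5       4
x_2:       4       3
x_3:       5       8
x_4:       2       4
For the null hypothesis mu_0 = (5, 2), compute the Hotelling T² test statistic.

Step 1 — sample mean vector:
  mean(A) = (5 + 4 + 5 + 2) / 4 = 16/4 = 4
  mean(B) = (4 + 3 + 8 + 4) / 4 = 19/4 = 4.75
  x̄ = (4, 4.75),  deviation x̄ - mu_0 = (4, 4.75) - (5, 2) = (-1, 2.75).

Step 2 — sample covariance matrix, S[i,j] = (1/(n-1)) · Σ_k (x_{k,i} - mean_i) · (x_{k,j} - mean_j), divisor n-1 = 3:
  S[A,A] = ((1)·(1) + (0)·(0) + (1)·(1) + (-2)·(-2)) / 3 = 6/3 = 2
  S[A,B] = ((1)·(-0.75) + (0)·(-1.75) + (1)·(3.25) + (-2)·(-0.75)) / 3 = 4/3 = 1.3333
  S[B,B] = ((-0.75)·(-0.75) + (-1.75)·(-1.75) + (3.25)·(3.25) + (-0.75)·(-0.75)) / 3 = 14.75/3 = 4.9167
  S = [[2, 1.3333],
 [1.3333, 4.9167]].

Step 3 — invert S. det(S) = 2·4.9167 - (1.3333)² = 8.0556.
  S^{-1} = (1/det) · [[d, -b], [-b, a]] = [[0.6103, -0.1655],
 [-0.1655, 0.2483]].

Step 4 — quadratic form (x̄ - mu_0)^T · S^{-1} · (x̄ - mu_0):
  S^{-1} · (x̄ - mu_0) = (-1.0655, 0.8483),
  (x̄ - mu_0)^T · [...] = (-1)·(-1.0655) + (2.75)·(0.8483) = 3.3983.

Step 5 — scale by n: T² = 4 · 3.3983 = 13.5931.

T² ≈ 13.5931


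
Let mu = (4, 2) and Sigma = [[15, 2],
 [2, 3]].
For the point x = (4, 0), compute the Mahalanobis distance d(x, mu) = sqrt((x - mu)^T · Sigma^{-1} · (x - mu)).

Step 1 — centre the observation: (x - mu) = (0, -2).

Step 2 — invert Sigma. det(Sigma) = 15·3 - (2)² = 41.
  Sigma^{-1} = (1/det) · [[d, -b], [-b, a]] = [[0.0732, -0.0488],
 [-0.0488, 0.3659]].

Step 3 — form the quadratic (x - mu)^T · Sigma^{-1} · (x - mu):
  Sigma^{-1} · (x - mu) = (0.0976, -0.7317).
  (x - mu)^T · [Sigma^{-1} · (x - mu)] = (0)·(0.0976) + (-2)·(-0.7317) = 1.4634.

Step 4 — take square root: d = √(1.4634) ≈ 1.2097.

d(x, mu) = √(1.4634) ≈ 1.2097


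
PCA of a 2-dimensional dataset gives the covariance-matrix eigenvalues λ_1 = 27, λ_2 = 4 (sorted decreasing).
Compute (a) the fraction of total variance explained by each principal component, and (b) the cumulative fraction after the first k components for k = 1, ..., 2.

Step 1 — total variance = trace(Sigma) = Σ λ_i = 27 + 4 = 31.

Step 2 — fraction explained by component i = λ_i / Σ λ:
  PC1: 27/31 = 0.871
  PC2: 4/31 = 0.129

Step 3 — cumulative fraction after k components = (λ_1 + ... + λ_k) / Σ λ:
  k = 1: 27/31 = 0.871
  k = 2: (27 + 4)/31 = 31/31 = 1

Summary (fraction, with percent):

explained: PC1 0.871 (87.1%), PC2 0.129 (12.9%);  cumulative: 0.871, 1


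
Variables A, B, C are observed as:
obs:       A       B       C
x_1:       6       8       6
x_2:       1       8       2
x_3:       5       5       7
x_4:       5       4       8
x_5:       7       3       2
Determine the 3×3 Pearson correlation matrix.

Step 1 — column means:
  mean(A) = (6 + 1 + 5 + 5 + 7) / 5 = 24/5 = 4.8
  mean(B) = (8 + 8 + 5 + 4 + 3) / 5 = 28/5 = 5.6
  mean(C) = (6 + 2 + 7 + 8 + 2) / 5 = 25/5 = 5

Step 2 — sample variances and covariances s[i,j] = (1/(n-1)) · Σ_k (x_{k,i} - mean_i) · (x_{k,j} - mean_j), with n-1 = 4:
  s[A,A] = ((1.2)·(1.2) + (-3.8)·(-3.8) + (0.2)·(0.2) + (0.2)·(0.2) + (2.2)·(2.2)) / 4 = 20.8/4 = 5.2
  s[A,B] = ((1.2)·(2.4) + (-3.8)·(2.4) + (0.2)·(-0.6) + (0.2)·(-1.6) + (2.2)·(-2.6)) / 4 = -12.4/4 = -3.1
  s[A,C] = ((1.2)·(1) + (-3.8)·(-3) + (0.2)·(2) + (0.2)·(3) + (2.2)·(-3)) / 4 = 7/4 = 1.75
  s[B,B] = ((2.4)·(2.4) + (2.4)·(2.4) + (-0.6)·(-0.6) + (-1.6)·(-1.6) + (-2.6)·(-2.6)) / 4 = 21.2/4 = 5.3
  s[B,C] = ((2.4)·(1) + (2.4)·(-3) + (-0.6)·(2) + (-1.6)·(3) + (-2.6)·(-3)) / 4 = -3/4 = -0.75
  s[C,C] = ((1)·(1) + (-3)·(-3) + (2)·(2) + (3)·(3) + (-3)·(-3)) / 4 = 32/4 = 8
  Sample standard deviations s_i = √(s[i,i]):
  s(A) = √(5.2) = 2.2804
  s(B) = √(5.3) = 2.3022
  s(C) = √(8) = 2.8284

Step 3 — r_{ij} = s_{ij} / (s_i · s_j):
  r[A,A] = 1 (diagonal).
  r[A,B] = -3.1 / (2.2804 · 2.3022) = -3.1 / 5.2498 = -0.5905
  r[A,C] = 1.75 / (2.2804 · 2.8284) = 1.75 / 6.4498 = 0.2713
  r[B,B] = 1 (diagonal).
  r[B,C] = -0.75 / (2.3022 · 2.8284) = -0.75 / 6.5115 = -0.1152
  r[C,C] = 1 (diagonal).

R is symmetric with unit diagonal. Assembling:

R = [[1, -0.5905, 0.2713],
 [-0.5905, 1, -0.1152],
 [0.2713, -0.1152, 1]]


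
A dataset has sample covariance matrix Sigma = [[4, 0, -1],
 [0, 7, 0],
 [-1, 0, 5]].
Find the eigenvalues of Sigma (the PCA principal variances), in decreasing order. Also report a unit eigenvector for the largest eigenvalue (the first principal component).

Step 1 — characteristic polynomial p(λ) = det(λI - Sigma) = λ³ - tr·λ² + c_1·λ - det, where tr = trace, c_1 = sum of the principal 2×2 minors, det = det(Sigma):
  tr = 4 + 7 + 5 = 16,
  c_1 = (4·7 - (0)²) + (4·5 - (-1)²) + (7·5 - (0)²) = 28 + 19 + 35 = 82,
  det = 4·(7·5 - (0)²) - (0)·((0)·5 - (0)·(-1)) + (-1)·((0)·(0) - 7·(-1)) = 4·(35) - (0)·(0) + (-1)·(7) = 133.
  So p(λ) = λ³ - 16λ² + 82λ - 133.
Step 2 — look for an integer root (rational root theorem: any rational root is an integer divisor of 133). Testing λ = 7:
  p(7) = 343 - 784 + 574 - 133 = 0  ✓
  Dividing out (λ - 7): p(λ) = (λ - 7)(λ² - 9λ + 19).
Step 3 — remaining eigenvalues from the quadratic λ² - 9λ + 19 = 0:
  Δ = 9² - 4·19 = 81 - 76 = 5,  λ = (9 ± √5)/2 = (9 ± 2.2361)/2 ≈ 5.618 or 3.382.
  Sorted: λ_1 = 7,  λ_2 = 5.618,  λ_3 = 3.382  (check: sum = 16 = tr ✓).

Step 4 — unit eigenvector for λ_1 = 7: v spans the null space of (Sigma - λ_1 I), whose rows are
  r_1 = (-3, 0, -1),  r_2 = (0, 0, 0),  r_3 = (-1, 0, -2).
  v is orthogonal to every row, so take v ∝ r_1 × r_3 = ((0)·(-2) - (-1)·(0), (-1)·(-1) - (-3)·(-2), (-3)·(0) - (0)·(-1)) = (0, -5, 0).
  Rescale (divide by 5; multiply by -1 so the first nonzero entry is positive): u = (0, 1, 0).
  ||u|| = √((0)² + (1)² + (0)²) = √(1) = 1,  v_1 = u/||u|| ≈ (0, 1, 0) (||v_1|| = 1).

λ_1 = 7,  λ_2 = 5.618,  λ_3 = 3.382;  v_1 ≈ (0, 1, 0)


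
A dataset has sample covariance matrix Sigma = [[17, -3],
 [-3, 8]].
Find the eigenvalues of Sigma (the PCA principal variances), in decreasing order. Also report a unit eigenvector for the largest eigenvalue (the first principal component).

Step 1 — characteristic polynomial of 2×2 Sigma:
  det(Sigma - λI) = λ² - trace · λ + det = 0.
  trace = 17 + 8 = 25, det = 17·8 - (-3)² = 127.
Step 2 — discriminant:
  Δ = trace² - 4·det = 625 - 508 = 117.
Step 3 — eigenvalues:
  λ = (trace ± √Δ)/2 = (25 ± 10.8167)/2,
  λ_1 = 17.9083,  λ_2 = 7.0917.

Step 4 — unit eigenvector for λ_1: solve (Sigma - λ_1 I)v = 0. First row:
  (17 - 17.9083)·v_x + (-3)·v_y = 0, i.e. (-0.9083)·v_x + (-3)·v_y = 0,
  so v ∝ (b, λ_1 - a) = (-3, 0.9083); multiply by -1 so the first entry is positive: u = (3, -0.9083).
  ||u|| = √((3)² + (-0.9083)²) = √(9.8251) ≈ 3.1345,
  v_1 = u/||u|| ≈ (0.9571, -0.2898) (||v_1|| = 1).

λ_1 = 17.9083,  λ_2 = 7.0917;  v_1 ≈ (0.9571, -0.2898)


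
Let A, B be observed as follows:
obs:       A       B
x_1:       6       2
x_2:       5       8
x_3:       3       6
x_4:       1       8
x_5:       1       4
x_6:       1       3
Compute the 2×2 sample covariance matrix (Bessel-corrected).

Step 1 — column means:
  mean(A) = (6 + 5 + 3 + 1 + 1 + 1) / 6 = 17/6 = 2.8333
  mean(B) = (2 + 8 + 6 + 8 + 4 + 3) / 6 = 31/6 = 5.1667

Step 2 — sample covariance S[i,j] = (1/(n-1)) · Σ_k (x_{k,i} - mean_i) · (x_{k,j} - mean_j), with n-1 = 5.
  S[A,A] = ((3.1667)·(3.1667) + (2.1667)·(2.1667) + (0.1667)·(0.1667) + (-1.8333)·(-1.8333) + (-1.8333)·(-1.8333) + (-1.8333)·(-1.8333)) / 5 = 24.8333/5 = 4.9667
  S[A,B] = ((3.1667)·(-3.1667) + (2.1667)·(2.8333) + (0.1667)·(0.8333) + (-1.8333)·(2.8333) + (-1.8333)·(-1.1667) + (-1.8333)·(-2.1667)) / 5 = -2.8333/5 = -0.5667
  S[B,B] = ((-3.1667)·(-3.1667) + (2.8333)·(2.8333) + (0.8333)·(0.8333) + (2.8333)·(2.8333) + (-1.1667)·(-1.1667) + (-2.1667)·(-2.1667)) / 5 = 32.8333/5 = 6.5667

S is symmetric (S[j,i] = S[i,j]). Assembling:

S = [[4.9667, -0.5667],
 [-0.5667, 6.5667]]


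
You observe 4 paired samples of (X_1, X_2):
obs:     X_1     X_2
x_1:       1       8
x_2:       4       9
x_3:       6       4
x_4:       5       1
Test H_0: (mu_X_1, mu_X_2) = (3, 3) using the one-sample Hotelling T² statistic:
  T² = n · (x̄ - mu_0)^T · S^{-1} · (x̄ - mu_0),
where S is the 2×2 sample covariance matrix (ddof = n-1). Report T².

Step 1 — sample mean vector:
  mean(X_1) = (1 + 4 + 6 + 5) / 4 = 16/4 = 4
  mean(X_2) = (8 + 9 + 4 + 1) / 4 = 22/4 = 5.5
  x̄ = (4, 5.5),  deviation x̄ - mu_0 = (4, 5.5) - (3, 3) = (1, 2.5).

Step 2 — sample covariance matrix, S[i,j] = (1/(n-1)) · Σ_k (x_{k,i} - mean_i) · (x_{k,j} - mean_j), divisor n-1 = 3:
  S[X_1,X_1] = ((-3)·(-3) + (0)·(0) + (2)·(2) + (1)·(1)) / 3 = 14/3 = 4.6667
  S[X_1,X_2] = ((-3)·(2.5) + (0)·(3.5) + (2)·(-1.5) + (1)·(-4.5)) / 3 = -15/3 = -5
  S[X_2,X_2] = ((2.5)·(2.5) + (3.5)·(3.5) + (-1.5)·(-1.5) + (-4.5)·(-4.5)) / 3 = 41/3 = 13.6667
  S = [[4.6667, -5],
 [-5, 13.6667]].

Step 3 — invert S. det(S) = 4.6667·13.6667 - (-5)² = 38.7778.
  S^{-1} = (1/det) · [[d, -b], [-b, a]] = [[0.3524, 0.1289],
 [0.1289, 0.1203]].

Step 4 — quadratic form (x̄ - mu_0)^T · S^{-1} · (x̄ - mu_0):
  S^{-1} · (x̄ - mu_0) = (0.6748, 0.4298),
  (x̄ - mu_0)^T · [...] = (1)·(0.6748) + (2.5)·(0.4298) = 1.7493.

Step 5 — scale by n: T² = 4 · 1.7493 = 6.9971.

T² ≈ 6.9971


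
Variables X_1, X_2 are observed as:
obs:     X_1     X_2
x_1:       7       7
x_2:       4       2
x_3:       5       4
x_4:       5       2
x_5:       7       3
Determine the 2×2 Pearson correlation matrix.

Step 1 — column means:
  mean(X_1) = (7 + 4 + 5 + 5 + 7) / 5 = 28/5 = 5.6
  mean(X_2) = (7 + 2 + 4 + 2 + 3) / 5 = 18/5 = 3.6

Step 2 — sample variances and covariances s[i,j] = (1/(n-1)) · Σ_k (x_{k,i} - mean_i) · (x_{k,j} - mean_j), with n-1 = 4:
  s[X_1,X_1] = ((1.4)·(1.4) + (-1.6)·(-1.6) + (-0.6)·(-0.6) + (-0.6)·(-0.6) + (1.4)·(1.4)) / 4 = 7.2/4 = 1.8
  s[X_1,X_2] = ((1.4)·(3.4) + (-1.6)·(-1.6) + (-0.6)·(0.4) + (-0.6)·(-1.6) + (1.4)·(-0.6)) / 4 = 7.2/4 = 1.8
  s[X_2,X_2] = ((3.4)·(3.4) + (-1.6)·(-1.6) + (0.4)·(0.4) + (-1.6)·(-1.6) + (-0.6)·(-0.6)) / 4 = 17.2/4 = 4.3
  Sample standard deviations s_i = √(s[i,i]):
  s(X_1) = √(1.8) = 1.3416
  s(X_2) = √(4.3) = 2.0736

Step 3 — r_{ij} = s_{ij} / (s_i · s_j):
  r[X_1,X_1] = 1 (diagonal).
  r[X_1,X_2] = 1.8 / (1.3416 · 2.0736) = 1.8 / 2.7821 = 0.647
  r[X_2,X_2] = 1 (diagonal).

R is symmetric with unit diagonal. Assembling:

R = [[1, 0.647],
 [0.647, 1]]


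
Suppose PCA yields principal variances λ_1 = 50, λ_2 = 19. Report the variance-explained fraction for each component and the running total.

Step 1 — total variance = trace(Sigma) = Σ λ_i = 50 + 19 = 69.

Step 2 — fraction explained by component i = λ_i / Σ λ:
  PC1: 50/69 = 0.7246
  PC2: 19/69 = 0.2754

Step 3 — cumulative fraction after k components = (λ_1 + ... + λ_k) / Σ λ:
  k = 1: 50/69 = 0.7246
  k = 2: (50 + 19)/69 = 69/69 = 1

Summary (fraction, with percent):

explained: PC1 0.7246 (72.46%), PC2 0.2754 (27.54%);  cumulative: 0.7246, 1


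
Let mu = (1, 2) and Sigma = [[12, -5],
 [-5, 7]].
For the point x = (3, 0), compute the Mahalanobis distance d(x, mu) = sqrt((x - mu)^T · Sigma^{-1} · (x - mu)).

Step 1 — centre the observation: (x - mu) = (2, -2).

Step 2 — invert Sigma. det(Sigma) = 12·7 - (-5)² = 59.
  Sigma^{-1} = (1/det) · [[d, -b], [-b, a]] = [[0.1186, 0.0847],
 [0.0847, 0.2034]].

Step 3 — form the quadratic (x - mu)^T · Sigma^{-1} · (x - mu):
  Sigma^{-1} · (x - mu) = (0.0678, -0.2373).
  (x - mu)^T · [Sigma^{-1} · (x - mu)] = (2)·(0.0678) + (-2)·(-0.2373) = 0.6102.

Step 4 — take square root: d = √(0.6102) ≈ 0.7811.

d(x, mu) = √(0.6102) ≈ 0.7811


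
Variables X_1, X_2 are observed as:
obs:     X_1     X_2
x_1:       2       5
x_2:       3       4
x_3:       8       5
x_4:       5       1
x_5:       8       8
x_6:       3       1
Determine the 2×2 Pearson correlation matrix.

Step 1 — column means:
  mean(X_1) = (2 + 3 + 8 + 5 + 8 + 3) / 6 = 29/6 = 4.8333
  mean(X_2) = (5 + 4 + 5 + 1 + 8 + 1) / 6 = 24/6 = 4

Step 2 — sample variances and covariances s[i,j] = (1/(n-1)) · Σ_k (x_{k,i} - mean_i) · (x_{k,j} - mean_j), with n-1 = 5:
  s[X_1,X_1] = ((-2.8333)·(-2.8333) + (-1.8333)·(-1.8333) + (3.1667)·(3.1667) + (0.1667)·(0.1667) + (3.1667)·(3.1667) + (-1.8333)·(-1.8333)) / 5 = 34.8333/5 = 6.9667
  s[X_1,X_2] = ((-2.8333)·(1) + (-1.8333)·(0) + (3.1667)·(1) + (0.1667)·(-3) + (3.1667)·(4) + (-1.8333)·(-3)) / 5 = 18/5 = 3.6
  s[X_2,X_2] = ((1)·(1) + (0)·(0) + (1)·(1) + (-3)·(-3) + (4)·(4) + (-3)·(-3)) / 5 = 36/5 = 7.2
  Sample standard deviations s_i = √(s[i,i]):
  s(X_1) = √(6.9667) = 2.6394
  s(X_2) = √(7.2) = 2.6833

Step 3 — r_{ij} = s_{ij} / (s_i · s_j):
  r[X_1,X_1] = 1 (diagonal).
  r[X_1,X_2] = 3.6 / (2.6394 · 2.6833) = 3.6 / 7.0824 = 0.5083
  r[X_2,X_2] = 1 (diagonal).

R is symmetric with unit diagonal. Assembling:

R = [[1, 0.5083],
 [0.5083, 1]]


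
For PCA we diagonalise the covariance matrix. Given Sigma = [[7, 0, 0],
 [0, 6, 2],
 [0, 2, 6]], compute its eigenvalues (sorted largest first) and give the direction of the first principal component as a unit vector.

Step 1 — characteristic polynomial p(λ) = det(λI - Sigma) = λ³ - tr·λ² + c_1·λ - det, where tr = trace, c_1 = sum of the principal 2×2 minors, det = det(Sigma):
  tr = 7 + 6 + 6 = 19,
  c_1 = (7·6 - (0)²) + (7·6 - (0)²) + (6·6 - (2)²) = 42 + 42 + 32 = 116,
  det = 7·(6·6 - (2)²) - (0)·((0)·6 - (2)·(0)) + (0)·((0)·(2) - 6·(0)) = 7·(32) - (0)·(0) + (0)·(0) = 224.
  So p(λ) = λ³ - 19λ² + 116λ - 224.
Step 2 — look for an integer root (rational root theorem: any rational root is an integer divisor of 224). Testing λ = 4:
  p(4) = 64 - 304 + 464 - 224 = 0  ✓
  Dividing out (λ - 4): p(λ) = (λ - 4)(λ² - 15λ + 56).
Step 3 — remaining eigenvalues from the quadratic λ² - 15λ + 56 = 0:
  Δ = 15² - 4·56 = 225 - 224 = 1,  λ = (15 ± √1)/2 = (15 ± 1)/2 = 8 or 7.
  Sorted: λ_1 = 8,  λ_2 = 7,  λ_3 = 4  (check: sum = 19 = tr ✓).

Step 4 — unit eigenvector for λ_1 = 8: v spans the null space of (Sigma - λ_1 I), whose rows are
  r_1 = (-1, 0, 0),  r_2 = (0, -2, 2),  r_3 = (0, 2, -2).
  v is orthogonal to every row, so take v ∝ r_1 × r_2 = ((0)·(2) - (0)·(-2), (0)·(0) - (-1)·(2), (-1)·(-2) - (0)·(0)) = (0, 2, 2).
  Rescale (divide by 2): u = (0, 1, 1).
  ||u|| = √((0)² + (1)² + (1)²) = √(2) ≈ 1.4142,  v_1 = u/||u|| ≈ (0, 0.7071, 0.7071) (||v_1|| = 1).

λ_1 = 8,  λ_2 = 7,  λ_3 = 4;  v_1 ≈ (0, 0.7071, 0.7071)


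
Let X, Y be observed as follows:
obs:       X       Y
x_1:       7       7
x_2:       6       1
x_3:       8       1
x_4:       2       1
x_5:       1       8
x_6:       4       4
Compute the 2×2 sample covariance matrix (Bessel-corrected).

Step 1 — column means:
  mean(X) = (7 + 6 + 8 + 2 + 1 + 4) / 6 = 28/6 = 4.6667
  mean(Y) = (7 + 1 + 1 + 1 + 8 + 4) / 6 = 22/6 = 3.6667

Step 2 — sample covariance S[i,j] = (1/(n-1)) · Σ_k (x_{k,i} - mean_i) · (x_{k,j} - mean_j), with n-1 = 5.
  S[X,X] = ((2.3333)·(2.3333) + (1.3333)·(1.3333) + (3.3333)·(3.3333) + (-2.6667)·(-2.6667) + (-3.6667)·(-3.6667) + (-0.6667)·(-0.6667)) / 5 = 39.3333/5 = 7.8667
  S[X,Y] = ((2.3333)·(3.3333) + (1.3333)·(-2.6667) + (3.3333)·(-2.6667) + (-2.6667)·(-2.6667) + (-3.6667)·(4.3333) + (-0.6667)·(0.3333)) / 5 = -13.6667/5 = -2.7333
  S[Y,Y] = ((3.3333)·(3.3333) + (-2.6667)·(-2.6667) + (-2.6667)·(-2.6667) + (-2.6667)·(-2.6667) + (4.3333)·(4.3333) + (0.3333)·(0.3333)) / 5 = 51.3333/5 = 10.2667

S is symmetric (S[j,i] = S[i,j]). Assembling:

S = [[7.8667, -2.7333],
 [-2.7333, 10.2667]]


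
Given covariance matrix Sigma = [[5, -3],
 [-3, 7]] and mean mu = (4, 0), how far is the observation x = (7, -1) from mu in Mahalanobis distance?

Step 1 — centre the observation: (x - mu) = (3, -1).

Step 2 — invert Sigma. det(Sigma) = 5·7 - (-3)² = 26.
  Sigma^{-1} = (1/det) · [[d, -b], [-b, a]] = [[0.2692, 0.1154],
 [0.1154, 0.1923]].

Step 3 — form the quadratic (x - mu)^T · Sigma^{-1} · (x - mu):
  Sigma^{-1} · (x - mu) = (0.6923, 0.1538).
  (x - mu)^T · [Sigma^{-1} · (x - mu)] = (3)·(0.6923) + (-1)·(0.1538) = 1.9231.

Step 4 — take square root: d = √(1.9231) ≈ 1.3868.

d(x, mu) = √(1.9231) ≈ 1.3868


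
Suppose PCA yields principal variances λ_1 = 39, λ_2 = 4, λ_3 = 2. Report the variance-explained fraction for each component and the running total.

Step 1 — total variance = trace(Sigma) = Σ λ_i = 39 + 4 + 2 = 45.

Step 2 — fraction explained by component i = λ_i / Σ λ:
  PC1: 39/45 = 0.8667
  PC2: 4/45 = 0.0889
  PC3: 2/45 = 0.0444

Step 3 — cumulative fraction after k components = (λ_1 + ... + λ_k) / Σ λ:
  k = 1: 39/45 = 0.8667
  k = 2: (39 + 4)/45 = 43/45 = 0.9556
  k = 3: (39 + 4 + 2)/45 = 45/45 = 1

Summary (fraction, with percent):

explained: PC1 0.8667 (86.67%), PC2 0.0889 (8.89%), PC3 0.0444 (4.44%);  cumulative: 0.8667, 0.9556, 1


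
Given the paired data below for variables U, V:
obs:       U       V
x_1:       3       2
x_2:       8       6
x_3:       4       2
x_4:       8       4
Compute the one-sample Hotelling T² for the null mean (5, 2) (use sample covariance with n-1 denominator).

Step 1 — sample mean vector:
  mean(U) = (3 + 8 + 4 + 8) / 4 = 23/4 = 5.75
  mean(V) = (2 + 6 + 2 + 4) / 4 = 14/4 = 3.5
  x̄ = (5.75, 3.5),  deviation x̄ - mu_0 = (5.75, 3.5) - (5, 2) = (0.75, 1.5).

Step 2 — sample covariance matrix, S[i,j] = (1/(n-1)) · Σ_k (x_{k,i} - mean_i) · (x_{k,j} - mean_j), divisor n-1 = 3:
  S[U,U] = ((-2.75)·(-2.75) + (2.25)·(2.25) + (-1.75)·(-1.75) + (2.25)·(2.25)) / 3 = 20.75/3 = 6.9167
  S[U,V] = ((-2.75)·(-1.5) + (2.25)·(2.5) + (-1.75)·(-1.5) + (2.25)·(0.5)) / 3 = 13.5/3 = 4.5
  S[V,V] = ((-1.5)·(-1.5) + (2.5)·(2.5) + (-1.5)·(-1.5) + (0.5)·(0.5)) / 3 = 11/3 = 3.6667
  S = [[6.9167, 4.5],
 [4.5, 3.6667]].

Step 3 — invert S. det(S) = 6.9167·3.6667 - (4.5)² = 5.1111.
  S^{-1} = (1/det) · [[d, -b], [-b, a]] = [[0.7174, -0.8804],
 [-0.8804, 1.3533]].

Step 4 — quadratic form (x̄ - mu_0)^T · S^{-1} · (x̄ - mu_0):
  S^{-1} · (x̄ - mu_0) = (-0.7826, 1.3696),
  (x̄ - mu_0)^T · [...] = (0.75)·(-0.7826) + (1.5)·(1.3696) = 1.4674.

Step 5 — scale by n: T² = 4 · 1.4674 = 5.8696.

T² ≈ 5.8696


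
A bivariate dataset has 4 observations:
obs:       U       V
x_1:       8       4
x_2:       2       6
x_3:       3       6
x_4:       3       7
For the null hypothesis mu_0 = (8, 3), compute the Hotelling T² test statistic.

Step 1 — sample mean vector:
  mean(U) = (8 + 2 + 3 + 3) / 4 = 16/4 = 4
  mean(V) = (4 + 6 + 6 + 7) / 4 = 23/4 = 5.75
  x̄ = (4, 5.75),  deviation x̄ - mu_0 = (4, 5.75) - (8, 3) = (-4, 2.75).

Step 2 — sample covariance matrix, S[i,j] = (1/(n-1)) · Σ_k (x_{k,i} - mean_i) · (x_{k,j} - mean_j), divisor n-1 = 3:
  S[U,U] = ((4)·(4) + (-2)·(-2) + (-1)·(-1) + (-1)·(-1)) / 3 = 22/3 = 7.3333
  S[U,V] = ((4)·(-1.75) + (-2)·(0.25) + (-1)·(0.25) + (-1)·(1.25)) / 3 = -9/3 = -3
  S[V,V] = ((-1.75)·(-1.75) + (0.25)·(0.25) + (0.25)·(0.25) + (1.25)·(1.25)) / 3 = 4.75/3 = 1.5833
  S = [[7.3333, -3],
 [-3, 1.5833]].

Step 3 — invert S. det(S) = 7.3333·1.5833 - (-3)² = 2.6111.
  S^{-1} = (1/det) · [[d, -b], [-b, a]] = [[0.6064, 1.1489],
 [1.1489, 2.8085]].

Step 4 — quadratic form (x̄ - mu_0)^T · S^{-1} · (x̄ - mu_0):
  S^{-1} · (x̄ - mu_0) = (0.734, 3.1277),
  (x̄ - mu_0)^T · [...] = (-4)·(0.734) + (2.75)·(3.1277) = 5.6649.

Step 5 — scale by n: T² = 4 · 5.6649 = 22.6596.

T² ≈ 22.6596
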